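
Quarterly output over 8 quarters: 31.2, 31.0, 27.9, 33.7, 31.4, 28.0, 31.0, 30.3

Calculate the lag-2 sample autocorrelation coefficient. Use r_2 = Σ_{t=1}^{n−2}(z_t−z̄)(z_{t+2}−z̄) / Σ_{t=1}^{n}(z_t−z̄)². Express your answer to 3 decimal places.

-0.381

Mean z̄ = (31.2 + 31.0 + 27.9 + 33.7 + 31.4 + 28.0 + 31.0 + 30.3)/8 = 30.5625
Deviations from mean: 0.6375, 0.4375, -2.6625, 3.1375, 0.8375, -2.5625, 0.4375, -0.2625
Σ(z_t−z̄)(z_{t+2}−z̄) = (-1.6973) + (1.3727) + (-2.2298) + (-8.0398) + (0.3664) + (0.6727) = -9.5553
Denominator Σ(z_t−z̄)² = 25.0588
r_2 = -9.5553 / 25.0588 = -0.381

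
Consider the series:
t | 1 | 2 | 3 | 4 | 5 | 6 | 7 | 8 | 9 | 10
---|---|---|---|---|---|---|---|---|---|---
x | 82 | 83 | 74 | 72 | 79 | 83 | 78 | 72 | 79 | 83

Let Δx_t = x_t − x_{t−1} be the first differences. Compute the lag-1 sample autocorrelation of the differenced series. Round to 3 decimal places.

0.070

First differences Δx: 1, -9, -2, 7, 4, -5, -6, 7, 4
Mean of differences = 0.1111
Numerator Σ(Δx_t−Δx̄)(Δx_{t+1}−Δx̄) = 19.4321
Denominator Σ(Δx_t−Δx̄)² = 276.8889
r_1(Δx) = 19.4321 / 276.8889 = 0.070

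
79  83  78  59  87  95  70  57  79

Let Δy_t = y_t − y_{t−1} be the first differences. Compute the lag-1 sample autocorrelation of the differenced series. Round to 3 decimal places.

-0.156

First differences Δy: 4, -5, -19, 28, 8, -25, -13, 22
Mean of differences = 0.0000
Numerator Σ(Δy_t−Δȳ)(Δy_{t+1}−Δȳ) = -394.0000
Denominator Σ(Δy_t−Δȳ)² = 2528.0000
r_1(Δy) = -394.0000 / 2528.0000 = -0.156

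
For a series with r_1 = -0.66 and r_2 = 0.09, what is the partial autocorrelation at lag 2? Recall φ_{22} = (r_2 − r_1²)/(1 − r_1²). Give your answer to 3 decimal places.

φ_{22} = (r_2 − r_1²) / (1 − r_1²)
r_1² = (-0.66)² = 0.4356
Numerator = 0.09 − 0.4356 = -0.3456; denominator = 1 − 0.4356 = 0.5644
φ_{22} = -0.3456 / 0.5644 = -0.612

-0.612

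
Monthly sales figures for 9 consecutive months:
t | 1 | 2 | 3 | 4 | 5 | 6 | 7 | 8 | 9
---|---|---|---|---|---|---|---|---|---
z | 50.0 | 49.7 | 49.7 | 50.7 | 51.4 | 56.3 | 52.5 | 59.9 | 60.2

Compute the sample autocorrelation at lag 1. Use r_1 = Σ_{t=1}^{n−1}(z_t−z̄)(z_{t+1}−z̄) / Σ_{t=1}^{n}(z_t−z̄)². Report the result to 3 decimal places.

0.483

Mean z̄ = (50.0 + 49.7 + 49.7 + 50.7 + 51.4 + 56.3 + 52.5 + 59.9 + 60.2)/9 = 53.3778
Numerator Σ_{t=1}^{8}(z_t−z̄)(z_{t+1}−z̄) = 71.5195
Denominator Σ(z_t−z̄)² = 147.9356
r_1 = 71.5195 / 147.9356 = 0.483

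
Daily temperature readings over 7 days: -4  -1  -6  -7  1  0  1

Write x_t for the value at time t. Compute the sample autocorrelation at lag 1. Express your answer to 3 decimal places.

Mean x̄ = (-4 − 1 − 6 − 7 + 1 + 0 + 1)/7 = -2.2857
Deviations from mean: -1.7143, 1.2857, -3.7143, -4.7143, 3.2857, 2.2857, 3.2857
Numerator Σ_{t=1}^{6}(x_t−x̄)(x_{t+1}−x̄) = 10.0612
Denominator Σ(x_t−x̄)² = 67.4286
r_1 = 10.0612 / 67.4286 = 0.149

0.149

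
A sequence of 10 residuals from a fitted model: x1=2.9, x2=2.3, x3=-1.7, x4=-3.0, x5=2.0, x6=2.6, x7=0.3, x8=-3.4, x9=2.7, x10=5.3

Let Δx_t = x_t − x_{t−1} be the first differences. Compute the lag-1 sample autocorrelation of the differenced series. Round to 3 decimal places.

First differences Δx: -0.6, -4.0, -1.3, 5.0, 0.6, -2.3, -3.7, 6.1, 2.6
Mean of differences = 0.2667
Numerator Σ(Δx_t−Δx̄)(Δx_{t+1}−Δx̄) = 4.3422
Denominator Σ(Δx_t−Δx̄)² = 105.7200
r_1(Δx) = 4.3422 / 105.7200 = 0.041

0.041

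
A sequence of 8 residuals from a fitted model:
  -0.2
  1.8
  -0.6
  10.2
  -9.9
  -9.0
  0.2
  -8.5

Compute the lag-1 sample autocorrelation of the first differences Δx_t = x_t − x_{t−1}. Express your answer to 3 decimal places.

-0.500

First differences Δx: 2.0, -2.4, 10.8, -20.1, 0.9, 9.2, -8.7
Mean of differences = -1.1857
Numerator Σ(Δx_t−Δx̄)(Δx_{t+1}−Δx̄) = -340.9531
Denominator Σ(Δx_t−Δx̄)² = 681.7086
r_1(Δx) = -340.9531 / 681.7086 = -0.500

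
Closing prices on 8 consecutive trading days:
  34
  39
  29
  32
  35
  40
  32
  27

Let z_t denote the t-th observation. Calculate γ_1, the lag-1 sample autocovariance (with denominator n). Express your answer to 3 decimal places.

-0.969

Mean z̄ = (34 + 39 + 29 + 32 + 35 + 40 + 32 + 27)/8 = 33.5000
Deviations: 0.5000, 5.5000, -4.5000, -1.5000, 1.5000, 6.5000, -1.5000, -6.5000
Σ_{t=1}^{7}(z_t−z̄)(z_{t+1}−z̄) = -7.7500
γ_1 = -7.7500 / 8 = -0.969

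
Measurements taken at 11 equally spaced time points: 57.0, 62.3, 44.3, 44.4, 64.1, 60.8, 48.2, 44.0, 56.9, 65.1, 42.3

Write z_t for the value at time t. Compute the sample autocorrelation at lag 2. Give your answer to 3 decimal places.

-0.698

Mean z̄ = (57.0 + 62.3 + 44.3 + 44.4 + 64.1 + 60.8 + 48.2 + 44.0 + 56.9 + 65.1 + 42.3)/11 = 53.5818
Numerator Σ_{t=1}^{9}(z_t−z̄)(z_{t+2}−z̄) = -567.1079
Denominator Σ(z_t−z̄)² = 812.6164
r_2 = -567.1079 / 812.6164 = -0.698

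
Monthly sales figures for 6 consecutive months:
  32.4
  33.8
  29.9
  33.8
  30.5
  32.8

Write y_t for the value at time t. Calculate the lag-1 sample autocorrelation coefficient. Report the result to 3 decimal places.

Mean ȳ = (32.4 + 33.8 + 29.9 + 33.8 + 30.5 + 32.8)/6 = 32.2000
Σ(y_t−ȳ)(y_{t+1}−ȳ) = (0.3200) + (-3.6800) + (-3.6800) + (-2.7200) + (-1.0200) = -10.7800
Denominator Σ(y_t−ȳ)² = 13.7000
r_1 = -10.7800 / 13.7000 = -0.787

-0.787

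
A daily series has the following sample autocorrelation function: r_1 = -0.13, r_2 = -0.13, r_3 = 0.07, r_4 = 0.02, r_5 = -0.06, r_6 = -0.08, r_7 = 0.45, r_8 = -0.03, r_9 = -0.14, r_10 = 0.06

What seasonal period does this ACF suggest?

7

The largest autocorrelation is r_7 = 0.45; the remaining lags stay at or below 0.07.
The dominant spike at lag 7 indicates a seasonal period of 7.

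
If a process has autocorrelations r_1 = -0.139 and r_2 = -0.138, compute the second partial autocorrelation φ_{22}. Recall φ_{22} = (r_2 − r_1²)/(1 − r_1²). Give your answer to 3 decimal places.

φ_{22} = (r_2 − r_1²) / (1 − r_1²)
r_1² = (-0.139)² = 0.019321
Numerator = -0.138 − 0.0193 = -0.1573; denominator = 1 − 0.0193 = 0.9807
φ_{22} = -0.1573 / 0.9807 = -0.160

-0.160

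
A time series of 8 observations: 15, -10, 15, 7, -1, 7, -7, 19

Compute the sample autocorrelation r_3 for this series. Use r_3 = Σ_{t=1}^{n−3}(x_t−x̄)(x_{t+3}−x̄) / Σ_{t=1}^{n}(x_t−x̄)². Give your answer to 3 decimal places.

Mean x̄ = (15 − 10 + 15 + 7 − 1 + 7 − 7 + 19)/8 = 5.6250
Deviations from mean: 9.3750, -15.6250, 9.3750, 1.3750, -6.6250, 1.3750, -12.6250, 13.3750
Σ(x_t−x̄)(x_{t+3}−x̄) = (12.8906) + (103.5156) + (12.8906) + (-17.3594) + (-88.6094) = 23.3281
Denominator Σ(x_t−x̄)² = 805.8750
r_3 = 23.3281 / 805.8750 = 0.029

0.029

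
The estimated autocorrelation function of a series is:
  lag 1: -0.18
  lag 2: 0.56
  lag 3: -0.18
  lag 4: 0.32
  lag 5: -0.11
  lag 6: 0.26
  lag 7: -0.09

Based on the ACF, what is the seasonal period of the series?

2

The largest autocorrelation is r_2 = 0.56, with weaker echoes at lags 4 (0.32) and 6 (0.26); the remaining lags stay at or below -0.09.
The dominant spike at lag 2 indicates a seasonal period of 2.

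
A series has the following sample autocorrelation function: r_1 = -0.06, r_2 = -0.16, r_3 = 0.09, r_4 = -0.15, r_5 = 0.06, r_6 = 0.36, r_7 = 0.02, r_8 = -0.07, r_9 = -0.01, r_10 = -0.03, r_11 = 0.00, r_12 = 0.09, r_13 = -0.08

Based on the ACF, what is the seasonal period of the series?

6

The largest autocorrelation is r_6 = 0.36; the remaining lags stay at or below 0.09.
The dominant spike at lag 6 indicates a seasonal period of 6.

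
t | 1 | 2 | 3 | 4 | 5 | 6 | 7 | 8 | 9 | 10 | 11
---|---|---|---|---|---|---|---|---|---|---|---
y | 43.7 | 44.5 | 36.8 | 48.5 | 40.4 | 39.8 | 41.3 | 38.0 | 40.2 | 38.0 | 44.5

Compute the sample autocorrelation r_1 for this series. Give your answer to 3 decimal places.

-0.379

Mean ȳ = (43.7 + 44.5 + 36.8 + 48.5 + 40.4 + 39.8 + 41.3 + 38.0 + 40.2 + 38.0 + 44.5)/11 = 41.4273
Numerator Σ_{t=1}^{10}(y_t−ȳ)(y_{t+1}−ȳ) = -47.0317
Denominator Σ(y_t−ȳ)² = 124.2018
r_1 = -47.0317 / 124.2018 = -0.379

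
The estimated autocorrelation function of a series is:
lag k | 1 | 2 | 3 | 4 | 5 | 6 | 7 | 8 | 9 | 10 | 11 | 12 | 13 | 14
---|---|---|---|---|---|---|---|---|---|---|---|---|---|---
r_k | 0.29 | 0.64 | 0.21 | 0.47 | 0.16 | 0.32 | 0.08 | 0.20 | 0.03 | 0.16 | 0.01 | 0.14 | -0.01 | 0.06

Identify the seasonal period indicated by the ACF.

The largest autocorrelation is r_2 = 0.64, with weaker echoes at lags 4 (0.47) and 6 (0.32); the remaining lags stay at or below 0.29.
The dominant spike at lag 2 indicates a seasonal period of 2.

2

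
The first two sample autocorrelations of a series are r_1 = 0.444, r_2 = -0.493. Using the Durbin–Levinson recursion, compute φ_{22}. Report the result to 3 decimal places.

-0.860

φ_{22} = (r_2 − r_1²) / (1 − r_1²)
r_1² = (0.444)² = 0.197136
Numerator = -0.493 − 0.1971 = -0.6901; denominator = 1 − 0.1971 = 0.8029
φ_{22} = -0.6901 / 0.8029 = -0.860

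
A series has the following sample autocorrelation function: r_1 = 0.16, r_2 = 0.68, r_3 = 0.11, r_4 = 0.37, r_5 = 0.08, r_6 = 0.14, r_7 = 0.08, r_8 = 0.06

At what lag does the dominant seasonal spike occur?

The largest autocorrelation is r_2 = 0.68, with a weaker echo at lag 4 (0.37); the remaining lags stay at or below 0.16.
The dominant spike at lag 2 indicates a seasonal period of 2.

2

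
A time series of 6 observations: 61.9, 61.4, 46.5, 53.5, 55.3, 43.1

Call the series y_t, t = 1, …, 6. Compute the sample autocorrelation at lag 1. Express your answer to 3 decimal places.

-0.027

Mean ȳ = (61.9 + 61.4 + 46.5 + 53.5 + 55.3 + 43.1)/6 = 53.6167
Numerator Σ_{t=1}^{5}(y_t−ȳ)(y_{t+1}−ȳ) = -7.9886
Denominator Σ(y_t−ȳ)² = 293.2883
r_1 = -7.9886 / 293.2883 = -0.027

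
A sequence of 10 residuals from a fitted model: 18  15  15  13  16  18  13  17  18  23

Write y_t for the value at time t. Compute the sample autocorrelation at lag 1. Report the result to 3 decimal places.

Mean ȳ = (18 + 15 + 15 + 13 + 16 + 18 + 13 + 17 + 18 + 23)/10 = 16.6000
Numerator Σ_{t=1}^{9}(y_t−ȳ)(y_{t+1}−ȳ) = 10.4400
Denominator Σ(y_t−ȳ)² = 78.4000
r_1 = 10.4400 / 78.4000 = 0.133

0.133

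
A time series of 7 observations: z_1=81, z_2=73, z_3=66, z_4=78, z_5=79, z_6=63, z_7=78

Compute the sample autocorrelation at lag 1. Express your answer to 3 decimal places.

-0.377

Mean z̄ = (81 + 73 + 66 + 78 + 79 + 63 + 78)/7 = 74.0000
Deviations from mean: 7.0000, -1.0000, -8.0000, 4.0000, 5.0000, -11.0000, 4.0000
Σ(z_t−z̄)(z_{t+1}−z̄) = (-7.0000) + (8.0000) + (-32.0000) + (20.0000) + (-55.0000) + (-44.0000) = -110.0000
Denominator Σ(z_t−z̄)² = 292.0000
r_1 = -110.0000 / 292.0000 = -0.377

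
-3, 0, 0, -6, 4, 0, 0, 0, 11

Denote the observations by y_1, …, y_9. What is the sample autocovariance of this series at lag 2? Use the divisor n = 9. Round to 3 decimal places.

Mean ȳ = (-3 + 0 + 0 − 6 + 4 + 0 + 0 + 0 + 11)/9 = 0.6667
Σ_{t=1}^{7}(y_t−ȳ)(y_{t+2}−ȳ) = 0.4444
γ_2 = 0.4444 / 9 = 0.049

0.049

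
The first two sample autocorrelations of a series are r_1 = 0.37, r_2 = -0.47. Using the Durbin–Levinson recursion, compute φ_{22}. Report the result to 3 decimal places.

φ_{22} = (r_2 − r_1²) / (1 − r_1²)
r_1² = (0.37)² = 0.1369
Numerator = -0.47 − 0.1369 = -0.6069; denominator = 1 − 0.1369 = 0.8631
φ_{22} = -0.6069 / 0.8631 = -0.703

-0.703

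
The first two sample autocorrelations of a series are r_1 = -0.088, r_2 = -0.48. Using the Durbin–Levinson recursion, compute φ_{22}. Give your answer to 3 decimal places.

-0.492

φ_{22} = (r_2 − r_1²) / (1 − r_1²)
r_1² = (-0.088)² = 0.007744
Numerator = -0.48 − 0.0077 = -0.4877; denominator = 1 − 0.0077 = 0.9923
φ_{22} = -0.4877 / 0.9923 = -0.492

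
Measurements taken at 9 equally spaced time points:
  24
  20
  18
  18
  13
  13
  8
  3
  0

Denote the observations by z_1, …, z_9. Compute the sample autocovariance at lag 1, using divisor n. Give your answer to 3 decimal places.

35.222

Mean z̄ = (24 + 20 + 18 + 18 + 13 + 13 + 8 + 3 + 0)/9 = 13.0000
Σ_{t=1}^{8}(z_t−z̄)(z_{t+1}−z̄) = 317.0000
γ_1 = 317.0000 / 9 = 35.222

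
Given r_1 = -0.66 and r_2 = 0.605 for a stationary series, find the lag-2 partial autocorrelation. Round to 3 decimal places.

0.300

φ_{22} = (r_2 − r_1²) / (1 − r_1²)
r_1² = (-0.66)² = 0.4356
Numerator = 0.605 − 0.4356 = 0.1694; denominator = 1 − 0.4356 = 0.5644
φ_{22} = 0.1694 / 0.5644 = 0.300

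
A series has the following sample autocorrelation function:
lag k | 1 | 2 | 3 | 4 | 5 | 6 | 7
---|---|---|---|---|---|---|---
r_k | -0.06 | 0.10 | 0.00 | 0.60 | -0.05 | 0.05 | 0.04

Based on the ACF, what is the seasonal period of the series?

4

The largest autocorrelation is r_4 = 0.60; the remaining lags stay at or below 0.10.
The dominant spike at lag 4 indicates a seasonal period of 4.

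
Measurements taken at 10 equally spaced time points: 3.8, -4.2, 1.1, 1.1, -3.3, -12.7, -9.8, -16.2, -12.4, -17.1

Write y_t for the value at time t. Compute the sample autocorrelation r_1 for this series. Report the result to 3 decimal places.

Mean ȳ = (3.8 − 4.2 + 1.1 + 1.1 − 3.3 − 12.7 − 9.8 − 16.2 − 12.4 − 17.1)/10 = -6.9700
Numerator Σ_{t=1}^{9}(y_t−ȳ)(y_{t+1}−ȳ) = 273.3611
Denominator Σ(y_t−ȳ)² = 525.5210
r_1 = 273.3611 / 525.5210 = 0.520

0.520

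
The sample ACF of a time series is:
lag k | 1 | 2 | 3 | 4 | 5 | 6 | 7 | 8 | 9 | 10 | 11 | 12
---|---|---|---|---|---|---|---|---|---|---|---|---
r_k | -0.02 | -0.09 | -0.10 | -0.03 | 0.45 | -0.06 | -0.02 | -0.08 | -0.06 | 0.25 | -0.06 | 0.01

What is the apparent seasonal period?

The largest autocorrelation is r_5 = 0.45, with a weaker echo at lag 10 (0.25); the remaining lags stay at or below 0.01.
The dominant spike at lag 5 indicates a seasonal period of 5.

5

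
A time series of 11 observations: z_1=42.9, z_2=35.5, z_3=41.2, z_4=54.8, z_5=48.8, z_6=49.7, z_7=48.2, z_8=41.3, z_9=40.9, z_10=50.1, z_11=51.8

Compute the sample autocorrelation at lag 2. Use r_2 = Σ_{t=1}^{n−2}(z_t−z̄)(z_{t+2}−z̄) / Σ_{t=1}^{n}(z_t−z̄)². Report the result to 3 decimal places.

Mean z̄ = (42.9 + 35.5 + 41.2 + 54.8 + 48.8 + 49.7 + 48.2 + 41.3 + 40.9 + 50.1 + 51.8)/11 = 45.9273
Numerator Σ_{t=1}^{9}(z_t−z̄)(z_{t+2}−z̄) = -129.4997
Denominator Σ(z_t−z̄)² = 345.2018
r_2 = -129.4997 / 345.2018 = -0.375

-0.375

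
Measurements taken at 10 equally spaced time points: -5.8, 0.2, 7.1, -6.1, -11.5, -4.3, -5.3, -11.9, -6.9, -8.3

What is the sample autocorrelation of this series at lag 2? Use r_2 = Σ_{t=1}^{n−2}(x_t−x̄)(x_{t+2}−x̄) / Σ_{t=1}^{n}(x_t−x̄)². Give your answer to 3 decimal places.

Mean x̄ = (-5.8 + 0.2 + 7.1 − 6.1 − 11.5 − 4.3 − 5.3 − 11.9 − 6.9 − 8.3)/10 = -5.2800
Numerator Σ_{t=1}^{8}(x_t−x̄)(x_{t+2}−x̄) = -75.0768
Denominator Σ(x_t−x̄)² = 279.4560
r_2 = -75.0768 / 279.4560 = -0.269

-0.269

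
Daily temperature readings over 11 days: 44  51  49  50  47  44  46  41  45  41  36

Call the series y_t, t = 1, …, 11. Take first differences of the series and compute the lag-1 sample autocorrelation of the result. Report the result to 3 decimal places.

First differences Δy: 7, -2, 1, -3, -3, 2, -5, 4, -4, -5
Mean of differences = -0.8000
Numerator Σ(Δy_t−Δȳ)(Δy_{t+1}−Δȳ) = -50.6400
Denominator Σ(Δy_t−Δȳ)² = 151.6000
r_1(Δy) = -50.6400 / 151.6000 = -0.334

-0.334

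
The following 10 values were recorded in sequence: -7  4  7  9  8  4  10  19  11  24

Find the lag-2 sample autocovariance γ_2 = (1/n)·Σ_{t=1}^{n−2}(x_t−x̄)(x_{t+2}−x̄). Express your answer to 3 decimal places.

Mean x̄ = (-7 + 4 + 7 + 9 + 8 + 4 + 10 + 19 + 11 + 24)/10 = 8.9000
Σ_{t=1}^{8}(x_t−x̄)(x_{t+2}−x̄) = 135.2800
γ_2 = 135.2800 / 10 = 13.528

13.528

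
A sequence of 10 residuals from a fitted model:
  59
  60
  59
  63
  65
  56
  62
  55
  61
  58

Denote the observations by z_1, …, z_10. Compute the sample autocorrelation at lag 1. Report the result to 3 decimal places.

-0.384

Mean z̄ = (59 + 60 + 59 + 63 + 65 + 56 + 62 + 55 + 61 + 58)/10 = 59.8000
Numerator Σ_{t=1}^{9}(z_t−z̄)(z_{t+1}−z̄) = -32.8400
Denominator Σ(z_t−z̄)² = 85.6000
r_1 = -32.8400 / 85.6000 = -0.384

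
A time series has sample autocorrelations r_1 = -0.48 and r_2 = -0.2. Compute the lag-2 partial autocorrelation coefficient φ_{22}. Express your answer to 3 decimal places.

-0.559

φ_{22} = (r_2 − r_1²) / (1 − r_1²)
r_1² = (-0.48)² = 0.2304
Numerator = -0.2 − 0.2304 = -0.4304; denominator = 1 − 0.2304 = 0.7696
φ_{22} = -0.4304 / 0.7696 = -0.559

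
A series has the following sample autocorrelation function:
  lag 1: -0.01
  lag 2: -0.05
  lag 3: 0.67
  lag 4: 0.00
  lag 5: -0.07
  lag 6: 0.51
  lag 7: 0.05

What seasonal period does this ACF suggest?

3

The largest autocorrelation is r_3 = 0.67, with a weaker echo at lag 6 (0.51); the remaining lags stay at or below 0.05.
The dominant spike at lag 3 indicates a seasonal period of 3.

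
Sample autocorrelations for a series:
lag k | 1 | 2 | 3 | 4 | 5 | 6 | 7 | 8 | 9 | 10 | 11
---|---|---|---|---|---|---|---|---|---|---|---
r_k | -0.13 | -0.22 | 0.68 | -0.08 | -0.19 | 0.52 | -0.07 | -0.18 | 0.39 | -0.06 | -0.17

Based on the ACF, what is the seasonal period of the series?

The largest autocorrelation is r_3 = 0.68, with weaker echoes at lags 6 (0.52) and 9 (0.39); the remaining lags stay at or below -0.06.
The dominant spike at lag 3 indicates a seasonal period of 3.

3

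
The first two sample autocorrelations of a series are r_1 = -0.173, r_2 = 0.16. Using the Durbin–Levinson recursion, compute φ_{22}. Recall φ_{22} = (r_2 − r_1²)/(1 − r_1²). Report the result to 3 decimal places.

φ_{22} = (r_2 − r_1²) / (1 − r_1²)
r_1² = (-0.173)² = 0.029929
Numerator = 0.16 − 0.0299 = 0.1301; denominator = 1 − 0.0299 = 0.9701
φ_{22} = 0.1301 / 0.9701 = 0.134

0.134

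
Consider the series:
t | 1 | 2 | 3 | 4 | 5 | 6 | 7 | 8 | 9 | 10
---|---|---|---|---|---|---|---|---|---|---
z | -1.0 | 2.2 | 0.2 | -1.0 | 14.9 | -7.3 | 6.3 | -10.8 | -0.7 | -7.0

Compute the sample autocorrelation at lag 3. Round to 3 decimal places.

-0.348

Mean z̄ = (-1.0 + 2.2 + 0.2 − 1.0 + 14.9 − 7.3 + 6.3 − 10.8 − 0.7 − 7.0)/10 = -0.4200
Σ(z_t−z̄)(z_{t+3}−z̄) = (0.3364) + (40.1384) + (-4.2656) + (-3.8976) + (-159.0216) + (1.9264) + (-44.2176) = -169.0012
Denominator Σ(z_t−z̄)² = 486.2360
r_3 = -169.0012 / 486.2360 = -0.348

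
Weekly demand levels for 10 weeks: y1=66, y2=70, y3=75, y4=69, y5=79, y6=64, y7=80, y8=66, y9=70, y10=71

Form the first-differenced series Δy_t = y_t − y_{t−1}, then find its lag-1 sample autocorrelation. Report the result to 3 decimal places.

-0.848

First differences Δy: 4, 5, -6, 10, -15, 16, -14, 4, 1
Mean of differences = 0.5556
Numerator Σ(Δy_t−Δȳ)(Δy_{t+1}−Δȳ) = -736.3086
Denominator Σ(Δy_t−Δȳ)² = 868.2222
r_1(Δy) = -736.3086 / 868.2222 = -0.848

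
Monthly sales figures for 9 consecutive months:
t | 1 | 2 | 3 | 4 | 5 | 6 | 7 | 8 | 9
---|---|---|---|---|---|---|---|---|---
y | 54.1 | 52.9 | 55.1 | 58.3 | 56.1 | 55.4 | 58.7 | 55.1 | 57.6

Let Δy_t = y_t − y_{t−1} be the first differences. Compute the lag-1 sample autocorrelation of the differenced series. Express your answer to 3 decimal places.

-0.505

First differences Δy: -1.2, 2.2, 3.2, -2.2, -0.7, 3.3, -3.6, 2.5
Mean of differences = 0.4375
Numerator Σ(Δy_t−Δȳ)(Δy_{t+1}−Δȳ) = -25.4439
Denominator Σ(Δy_t−Δȳ)² = 50.4188
r_1(Δy) = -25.4439 / 50.4188 = -0.505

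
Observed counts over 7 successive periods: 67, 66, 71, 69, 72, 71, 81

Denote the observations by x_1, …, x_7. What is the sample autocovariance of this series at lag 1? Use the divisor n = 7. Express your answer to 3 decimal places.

Mean x̄ = (67 + 66 + 71 + 69 + 72 + 71 + 81)/7 = 71.0000
Σ_{t=1}^{6}(x_t−x̄)(x_{t+1}−x̄) = 18.0000
γ_1 = 18.0000 / 7 = 2.571

2.571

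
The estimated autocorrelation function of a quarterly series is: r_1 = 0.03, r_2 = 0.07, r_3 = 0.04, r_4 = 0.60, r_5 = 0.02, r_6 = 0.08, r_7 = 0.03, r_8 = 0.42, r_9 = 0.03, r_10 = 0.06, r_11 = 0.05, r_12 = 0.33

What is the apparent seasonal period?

4

The largest autocorrelation is r_4 = 0.60, with weaker echoes at lags 8 (0.42) and 12 (0.33); the remaining lags stay at or below 0.08.
The dominant spike at lag 4 indicates a seasonal period of 4.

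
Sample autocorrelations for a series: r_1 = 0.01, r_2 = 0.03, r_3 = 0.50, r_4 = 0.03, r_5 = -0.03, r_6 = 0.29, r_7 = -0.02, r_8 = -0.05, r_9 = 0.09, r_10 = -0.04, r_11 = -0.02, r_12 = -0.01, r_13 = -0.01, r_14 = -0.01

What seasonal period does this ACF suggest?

The largest autocorrelation is r_3 = 0.50, with a weaker echo at lag 6 (0.29); the remaining lags stay at or below 0.09.
The dominant spike at lag 3 indicates a seasonal period of 3.

3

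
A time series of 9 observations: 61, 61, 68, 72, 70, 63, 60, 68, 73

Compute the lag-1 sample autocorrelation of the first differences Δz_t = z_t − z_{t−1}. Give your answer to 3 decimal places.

0.294

First differences Δz: 0, 7, 4, -2, -7, -3, 8, 5
Mean of differences = 1.5000
Numerator Σ(Δz_t−Δz̄)(Δz_{t+1}−Δz̄) = 58.2500
Denominator Σ(Δz_t−Δz̄)² = 198.0000
r_1(Δz) = 58.2500 / 198.0000 = 0.294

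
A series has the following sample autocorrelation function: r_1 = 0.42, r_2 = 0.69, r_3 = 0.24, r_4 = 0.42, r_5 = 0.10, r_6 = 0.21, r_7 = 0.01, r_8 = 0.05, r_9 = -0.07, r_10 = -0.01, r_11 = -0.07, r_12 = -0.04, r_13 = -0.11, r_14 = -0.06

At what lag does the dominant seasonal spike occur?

2

The largest autocorrelation is r_2 = 0.69; the remaining lags stay at or below 0.42.
The dominant spike at lag 2 indicates a seasonal period of 2.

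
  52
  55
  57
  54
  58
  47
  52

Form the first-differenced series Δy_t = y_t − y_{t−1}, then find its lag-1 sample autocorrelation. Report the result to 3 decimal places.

First differences Δy: 3, 2, -3, 4, -11, 5
Mean of differences = 0.0000
Numerator Σ(Δy_t−Δȳ)(Δy_{t+1}−Δȳ) = -111.0000
Denominator Σ(Δy_t−Δȳ)² = 184.0000
r_1(Δy) = -111.0000 / 184.0000 = -0.603

-0.603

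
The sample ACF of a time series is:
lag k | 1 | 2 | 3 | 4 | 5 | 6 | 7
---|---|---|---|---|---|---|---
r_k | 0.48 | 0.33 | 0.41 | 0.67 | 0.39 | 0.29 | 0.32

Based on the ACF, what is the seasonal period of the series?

4

The largest autocorrelation is r_4 = 0.67; the remaining lags stay at or below 0.48. The elevated value at lag 1 (0.48), dropping to 0.33 at lag 2, reflects decaying short-term dependence rather than seasonality.
The dominant spike at lag 4 indicates a seasonal period of 4.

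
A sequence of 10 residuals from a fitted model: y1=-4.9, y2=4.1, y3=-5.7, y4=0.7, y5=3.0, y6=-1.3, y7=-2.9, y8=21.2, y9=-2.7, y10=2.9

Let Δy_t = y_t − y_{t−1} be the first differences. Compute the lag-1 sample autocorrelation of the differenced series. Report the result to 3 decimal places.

-0.621

First differences Δy: 9.0, -9.8, 6.4, 2.3, -4.3, -1.6, 24.1, -23.9, 5.6
Mean of differences = 0.8667
Numerator Σ(Δy_t−Δȳ)(Δy_{t+1}−Δȳ) = -882.4578
Denominator Σ(Δy_t−Δȳ)² = 1420.9600
r_1(Δy) = -882.4578 / 1420.9600 = -0.621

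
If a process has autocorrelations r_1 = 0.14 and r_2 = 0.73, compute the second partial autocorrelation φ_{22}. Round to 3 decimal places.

φ_{22} = (r_2 − r_1²) / (1 − r_1²)
r_1² = (0.14)² = 0.0196
Numerator = 0.73 − 0.0196 = 0.7104; denominator = 1 − 0.0196 = 0.9804
φ_{22} = 0.7104 / 0.9804 = 0.725

0.725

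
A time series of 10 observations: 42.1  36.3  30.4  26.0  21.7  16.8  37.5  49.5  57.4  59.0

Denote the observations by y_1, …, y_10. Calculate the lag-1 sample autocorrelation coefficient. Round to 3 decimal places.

0.671

Mean ȳ = (42.1 + 36.3 + 30.4 + 26.0 + 21.7 + 16.8 + 37.5 + 49.5 + 57.4 + 59.0)/10 = 37.6700
Numerator Σ_{t=1}^{9}(y_t−ȳ)(y_{t+1}−ȳ) = 1264.1791
Denominator Σ(y_t−ȳ)² = 1885.3610
r_1 = 1264.1791 / 1885.3610 = 0.671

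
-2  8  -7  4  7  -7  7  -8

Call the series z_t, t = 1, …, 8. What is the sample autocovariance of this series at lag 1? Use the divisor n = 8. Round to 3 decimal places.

-28.633

Mean z̄ = (-2 + 8 − 7 + 4 + 7 − 7 + 7 − 8)/8 = 0.2500
Σ_{t=1}^{7}(z_t−z̄)(z_{t+1}−z̄) = -229.0625
γ_1 = -229.0625 / 8 = -28.633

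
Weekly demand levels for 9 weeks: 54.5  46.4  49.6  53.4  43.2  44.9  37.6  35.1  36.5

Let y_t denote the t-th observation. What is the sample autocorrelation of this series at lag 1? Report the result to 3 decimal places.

Mean ȳ = (54.5 + 46.4 + 49.6 + 53.4 + 43.2 + 44.9 + 37.6 + 35.1 + 36.5)/9 = 44.5778
Numerator Σ_{t=1}^{8}(y_t−ȳ)(y_{t+1}−ȳ) = 199.3851
Denominator Σ(y_t−ȳ)² = 410.5956
r_1 = 199.3851 / 410.5956 = 0.486

0.486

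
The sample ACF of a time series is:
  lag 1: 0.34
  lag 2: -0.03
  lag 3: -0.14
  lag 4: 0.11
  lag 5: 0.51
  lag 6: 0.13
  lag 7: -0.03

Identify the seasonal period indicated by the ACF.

The largest autocorrelation is r_5 = 0.51; the remaining lags stay at or below 0.34.
The dominant spike at lag 5 indicates a seasonal period of 5.

5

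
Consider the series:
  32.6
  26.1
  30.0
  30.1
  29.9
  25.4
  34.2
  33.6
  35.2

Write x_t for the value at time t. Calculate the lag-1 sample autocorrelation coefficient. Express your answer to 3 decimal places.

Mean x̄ = (32.6 + 26.1 + 30.0 + 30.1 + 29.9 + 25.4 + 34.2 + 33.6 + 35.2)/9 = 30.7889
Numerator Σ_{t=1}^{8}(x_t−x̄)(x_{t+1}−x̄) = 4.7599
Denominator Σ(x_t−x̄)² = 95.1889
r_1 = 4.7599 / 95.1889 = 0.050

0.050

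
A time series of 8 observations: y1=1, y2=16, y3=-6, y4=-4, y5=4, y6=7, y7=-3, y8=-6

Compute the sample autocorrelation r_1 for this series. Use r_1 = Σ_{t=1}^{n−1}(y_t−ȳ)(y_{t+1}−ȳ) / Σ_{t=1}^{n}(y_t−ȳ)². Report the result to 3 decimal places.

-0.157

Mean ȳ = (1 + 16 − 6 − 4 + 4 + 7 − 3 − 6)/8 = 1.1250
Deviations from mean: -0.1250, 14.8750, -7.1250, -5.1250, 2.8750, 5.8750, -4.1250, -7.1250
Σ(y_t−ȳ)(y_{t+1}−ȳ) = (-1.8594) + (-105.9844) + (36.5156) + (-14.7344) + (16.8906) + (-24.2344) + (29.3906) = -64.0156
Denominator Σ(y_t−ȳ)² = 408.8750
r_1 = -64.0156 / 408.8750 = -0.157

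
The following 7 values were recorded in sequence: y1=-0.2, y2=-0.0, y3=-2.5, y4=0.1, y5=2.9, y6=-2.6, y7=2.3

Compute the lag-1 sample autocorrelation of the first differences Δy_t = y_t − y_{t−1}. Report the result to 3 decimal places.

First differences Δy: 0.2, -2.5, 2.6, 2.8, -5.5, 4.9
Mean of differences = 0.4167
Numerator Σ(Δy_t−Δȳ)(Δy_{t+1}−Δȳ) = -41.1603
Denominator Σ(Δy_t−Δȳ)² = 74.1083
r_1(Δy) = -41.1603 / 74.1083 = -0.555

-0.555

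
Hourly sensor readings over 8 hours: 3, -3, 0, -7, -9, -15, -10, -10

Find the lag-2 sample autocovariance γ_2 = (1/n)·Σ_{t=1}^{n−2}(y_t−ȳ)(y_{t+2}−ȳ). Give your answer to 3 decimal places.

10.887

Mean ȳ = (3 − 3 + 0 − 7 − 9 − 15 − 10 − 10)/8 = -6.3750
Σ_{t=1}^{6}(y_t−ȳ)(y_{t+2}−ȳ) = 87.0938
γ_2 = 87.0938 / 8 = 10.887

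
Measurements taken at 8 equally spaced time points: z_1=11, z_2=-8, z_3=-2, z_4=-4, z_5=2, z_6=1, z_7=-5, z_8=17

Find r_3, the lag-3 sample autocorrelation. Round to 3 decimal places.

Mean z̄ = (11 − 8 − 2 − 4 + 2 + 1 − 5 + 17)/8 = 1.5000
Σ(z_t−z̄)(z_{t+3}−z̄) = (-52.2500) + (-4.7500) + (1.7500) + (35.7500) + (7.7500) = -11.7500
Denominator Σ(z_t−z̄)² = 506.0000
r_3 = -11.7500 / 506.0000 = -0.023

-0.023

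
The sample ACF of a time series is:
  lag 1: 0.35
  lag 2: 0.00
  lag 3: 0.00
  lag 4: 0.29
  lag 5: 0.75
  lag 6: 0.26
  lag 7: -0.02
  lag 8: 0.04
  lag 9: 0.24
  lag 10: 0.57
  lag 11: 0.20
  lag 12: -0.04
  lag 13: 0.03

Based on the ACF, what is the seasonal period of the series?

5

The largest autocorrelation is r_5 = 0.75, with a weaker echo at lag 10 (0.57); the remaining lags stay at or below 0.35. The elevated value at lag 1 (0.35), dropping to 0.00 at lag 2, reflects decaying short-term dependence rather than seasonality.
The dominant spike at lag 5 indicates a seasonal period of 5.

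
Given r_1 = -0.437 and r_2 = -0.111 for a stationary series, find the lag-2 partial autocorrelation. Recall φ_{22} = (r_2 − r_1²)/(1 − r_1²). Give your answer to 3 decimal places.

-0.373

φ_{22} = (r_2 − r_1²) / (1 − r_1²)
r_1² = (-0.437)² = 0.190969
Numerator = -0.111 − 0.1910 = -0.3020; denominator = 1 − 0.1910 = 0.8090
φ_{22} = -0.3020 / 0.8090 = -0.373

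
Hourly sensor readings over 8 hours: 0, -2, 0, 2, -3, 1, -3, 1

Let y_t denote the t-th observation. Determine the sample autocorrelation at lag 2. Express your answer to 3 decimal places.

0.288

Mean ȳ = (0 − 2 + 0 + 2 − 3 + 1 − 3 + 1)/8 = -0.5000
Deviations from mean: 0.5000, -1.5000, 0.5000, 2.5000, -2.5000, 1.5000, -2.5000, 1.5000
Numerator Σ_{t=1}^{6}(y_t−ȳ)(y_{t+2}−ȳ) = 7.5000
Denominator Σ(y_t−ȳ)² = 26.0000
r_2 = 7.5000 / 26.0000 = 0.288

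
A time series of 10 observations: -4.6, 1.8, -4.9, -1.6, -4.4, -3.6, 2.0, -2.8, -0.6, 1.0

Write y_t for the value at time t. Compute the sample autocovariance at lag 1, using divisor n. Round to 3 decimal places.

Mean ȳ = (-4.6 + 1.8 − 4.9 − 1.6 − 4.4 − 3.6 + 2.0 − 2.8 − 0.6 + 1.0)/10 = -1.7700
Σ_{t=1}^{9}(y_t−ȳ)(y_{t+1}−ȳ) = -26.1899
γ_1 = -26.1899 / 10 = -2.619

-2.619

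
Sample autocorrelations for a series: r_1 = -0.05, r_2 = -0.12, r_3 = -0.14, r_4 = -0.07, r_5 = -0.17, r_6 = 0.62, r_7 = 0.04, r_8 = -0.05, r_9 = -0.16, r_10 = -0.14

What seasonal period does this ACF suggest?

The largest autocorrelation is r_6 = 0.62; the remaining lags stay at or below 0.04.
The dominant spike at lag 6 indicates a seasonal period of 6.

6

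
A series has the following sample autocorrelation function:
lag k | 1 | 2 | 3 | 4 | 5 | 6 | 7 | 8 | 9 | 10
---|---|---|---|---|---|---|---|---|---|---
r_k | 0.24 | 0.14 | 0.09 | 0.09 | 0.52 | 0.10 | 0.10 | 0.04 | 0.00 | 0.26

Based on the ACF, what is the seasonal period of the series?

The largest autocorrelation is r_5 = 0.52, with a weaker echo at lag 10 (0.26); the remaining lags stay at or below 0.24. The elevated value at lag 1 (0.24), dropping to 0.14 at lag 2, reflects decaying short-term dependence rather than seasonality.
The dominant spike at lag 5 indicates a seasonal period of 5.

5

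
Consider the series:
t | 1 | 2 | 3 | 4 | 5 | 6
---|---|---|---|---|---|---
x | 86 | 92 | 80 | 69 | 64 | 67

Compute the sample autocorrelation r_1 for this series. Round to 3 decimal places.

0.601

Mean x̄ = (86 + 92 + 80 + 69 + 64 + 67)/6 = 76.3333
Deviations from mean: 9.6667, 15.6667, 3.6667, -7.3333, -12.3333, -9.3333
Numerator Σ_{t=1}^{5}(x_t−x̄)(x_{t+1}−x̄) = 387.5556
Denominator Σ(x_t−x̄)² = 645.3333
r_1 = 387.5556 / 645.3333 = 0.601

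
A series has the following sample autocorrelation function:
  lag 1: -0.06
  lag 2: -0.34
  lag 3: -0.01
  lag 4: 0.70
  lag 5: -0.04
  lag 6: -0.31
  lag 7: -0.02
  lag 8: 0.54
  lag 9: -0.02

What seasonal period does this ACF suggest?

The largest autocorrelation is r_4 = 0.70, with a weaker echo at lag 8 (0.54); the remaining lags stay at or below -0.01.
The dominant spike at lag 4 indicates a seasonal period of 4.

4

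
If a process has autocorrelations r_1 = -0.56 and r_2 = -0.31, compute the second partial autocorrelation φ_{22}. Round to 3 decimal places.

-0.909

φ_{22} = (r_2 − r_1²) / (1 − r_1²)
r_1² = (-0.56)² = 0.3136
Numerator = -0.31 − 0.3136 = -0.6236; denominator = 1 − 0.3136 = 0.6864
φ_{22} = -0.6236 / 0.6864 = -0.909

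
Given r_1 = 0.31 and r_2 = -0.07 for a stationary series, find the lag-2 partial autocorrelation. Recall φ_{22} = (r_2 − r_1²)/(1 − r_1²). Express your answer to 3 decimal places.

φ_{22} = (r_2 − r_1²) / (1 − r_1²)
r_1² = (0.31)² = 0.0961
Numerator = -0.07 − 0.0961 = -0.1661; denominator = 1 − 0.0961 = 0.9039
φ_{22} = -0.1661 / 0.9039 = -0.184

-0.184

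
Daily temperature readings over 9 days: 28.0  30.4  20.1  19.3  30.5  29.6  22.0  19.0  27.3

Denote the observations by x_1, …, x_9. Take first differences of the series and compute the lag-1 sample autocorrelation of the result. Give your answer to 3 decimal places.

-0.085

First differences Δx: 2.4, -10.3, -0.8, 11.2, -0.9, -7.6, -3.0, 8.3
Mean of differences = -0.0875
Numerator Σ(Δx_t−Δx̄)(Δx_{t+1}−Δx̄) = -31.7852
Denominator Σ(Δx_t−Δx̄)² = 374.3288
r_1(Δx) = -31.7852 / 374.3288 = -0.085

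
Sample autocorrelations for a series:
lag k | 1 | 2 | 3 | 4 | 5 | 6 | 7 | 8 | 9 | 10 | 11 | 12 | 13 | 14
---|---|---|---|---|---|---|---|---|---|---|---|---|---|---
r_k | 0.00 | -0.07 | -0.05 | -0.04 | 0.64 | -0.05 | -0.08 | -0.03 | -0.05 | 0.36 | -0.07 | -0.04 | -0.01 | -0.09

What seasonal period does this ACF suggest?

5

The largest autocorrelation is r_5 = 0.64, with a weaker echo at lag 10 (0.36); the remaining lags stay at or below 0.00.
The dominant spike at lag 5 indicates a seasonal period of 5.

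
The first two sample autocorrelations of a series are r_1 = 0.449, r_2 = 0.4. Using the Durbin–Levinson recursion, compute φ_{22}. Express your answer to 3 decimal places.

φ_{22} = (r_2 − r_1²) / (1 − r_1²)
r_1² = (0.449)² = 0.201601
Numerator = 0.4 − 0.2016 = 0.1984; denominator = 1 − 0.2016 = 0.7984
φ_{22} = 0.1984 / 0.7984 = 0.248

0.248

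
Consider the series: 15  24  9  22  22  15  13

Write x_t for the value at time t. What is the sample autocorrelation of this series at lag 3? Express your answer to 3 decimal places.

Mean x̄ = (15 + 24 + 9 + 22 + 22 + 15 + 13)/7 = 17.1429
Deviations from mean: -2.1429, 6.8571, -8.1429, 4.8571, 4.8571, -2.1429, -4.1429
Σ(x_t−x̄)(x_{t+3}−x̄) = (-10.4082) + (33.3061) + (17.4490) + (-20.1224) = 20.2245
Denominator Σ(x_t−x̄)² = 186.8571
r_3 = 20.2245 / 186.8571 = 0.108

0.108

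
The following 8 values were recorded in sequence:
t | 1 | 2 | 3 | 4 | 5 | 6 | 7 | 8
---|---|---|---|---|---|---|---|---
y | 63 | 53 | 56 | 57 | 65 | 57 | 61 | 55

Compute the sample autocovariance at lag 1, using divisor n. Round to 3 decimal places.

Mean ȳ = (63 + 53 + 56 + 57 + 65 + 57 + 61 + 55)/8 = 58.3750
Deviations: 4.6250, -5.3750, -2.3750, -1.3750, 6.6250, -1.3750, 2.6250, -3.3750
Σ_{t=1}^{7}(y_t−ȳ)(y_{t+1}−ȳ) = -39.5156
γ_1 = -39.5156 / 8 = -4.939

-4.939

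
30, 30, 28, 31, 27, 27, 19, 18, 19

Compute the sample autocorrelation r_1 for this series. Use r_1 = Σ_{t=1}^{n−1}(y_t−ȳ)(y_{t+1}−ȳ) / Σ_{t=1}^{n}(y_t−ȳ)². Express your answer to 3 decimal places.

0.646

Mean ȳ = (30 + 30 + 28 + 31 + 27 + 27 + 19 + 18 + 19)/9 = 25.4444
Numerator Σ_{t=1}^{8}(y_t−ȳ)(y_{t+1}−ȳ) = 143.5802
Denominator Σ(y_t−ȳ)² = 222.2222
r_1 = 143.5802 / 222.2222 = 0.646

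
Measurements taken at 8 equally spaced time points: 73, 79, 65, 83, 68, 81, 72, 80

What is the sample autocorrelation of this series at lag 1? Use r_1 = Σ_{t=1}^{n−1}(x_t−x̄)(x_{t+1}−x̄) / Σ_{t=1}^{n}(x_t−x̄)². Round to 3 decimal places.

-0.854

Mean x̄ = (73 + 79 + 65 + 83 + 68 + 81 + 72 + 80)/8 = 75.1250
Deviations from mean: -2.1250, 3.8750, -10.1250, 7.8750, -7.1250, 5.8750, -3.1250, 4.8750
Σ(x_t−x̄)(x_{t+1}−x̄) = (-8.2344) + (-39.2344) + (-79.7344) + (-56.1094) + (-41.8594) + (-18.3594) + (-15.2344) = -258.7656
Denominator Σ(x_t−x̄)² = 302.8750
r_1 = -258.7656 / 302.8750 = -0.854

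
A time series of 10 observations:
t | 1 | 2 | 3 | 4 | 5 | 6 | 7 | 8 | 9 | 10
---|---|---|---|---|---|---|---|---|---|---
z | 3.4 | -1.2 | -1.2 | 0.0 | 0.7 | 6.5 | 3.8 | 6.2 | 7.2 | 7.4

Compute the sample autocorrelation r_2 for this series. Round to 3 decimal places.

0.342

Mean z̄ = (3.4 − 1.2 − 1.2 + 0.0 + 0.7 + 6.5 + 3.8 + 6.2 + 7.2 + 7.4)/10 = 3.2800
Numerator Σ_{t=1}^{8}(z_t−z̄)(z_{t+2}−z̄) = 37.2832
Denominator Σ(z_t−z̄)² = 109.0760
r_2 = 37.2832 / 109.0760 = 0.342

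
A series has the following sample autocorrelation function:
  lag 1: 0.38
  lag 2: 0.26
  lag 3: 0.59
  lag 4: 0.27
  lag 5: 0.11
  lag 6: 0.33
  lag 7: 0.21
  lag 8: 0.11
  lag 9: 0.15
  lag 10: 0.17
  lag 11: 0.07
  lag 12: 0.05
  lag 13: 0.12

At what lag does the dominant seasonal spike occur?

3

The largest autocorrelation is r_3 = 0.59; the remaining lags stay at or below 0.38. The elevated value at lag 1 (0.38), dropping to 0.26 at lag 2, reflects decaying short-term dependence rather than seasonality.
The dominant spike at lag 3 indicates a seasonal period of 3.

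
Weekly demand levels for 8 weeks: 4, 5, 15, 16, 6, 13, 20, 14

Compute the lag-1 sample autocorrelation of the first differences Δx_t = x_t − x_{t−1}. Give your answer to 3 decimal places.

-0.238

First differences Δx: 1, 10, 1, -10, 7, 7, -6
Mean of differences = 1.4286
Numerator Σ(Δx_t−Δx̄)(Δx_{t+1}−Δx̄) = -76.4694
Denominator Σ(Δx_t−Δx̄)² = 321.7143
r_1(Δx) = -76.4694 / 321.7143 = -0.238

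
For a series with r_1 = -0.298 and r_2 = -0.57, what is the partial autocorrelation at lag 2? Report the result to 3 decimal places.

φ_{22} = (r_2 − r_1²) / (1 − r_1²)
r_1² = (-0.298)² = 0.088804
Numerator = -0.57 − 0.0888 = -0.6588; denominator = 1 − 0.0888 = 0.9112
φ_{22} = -0.6588 / 0.9112 = -0.723

-0.723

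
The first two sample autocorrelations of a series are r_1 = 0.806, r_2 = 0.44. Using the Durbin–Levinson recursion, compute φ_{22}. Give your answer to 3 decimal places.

-0.598

φ_{22} = (r_2 − r_1²) / (1 − r_1²)
r_1² = (0.806)² = 0.649636
Numerator = 0.44 − 0.6496 = -0.2096; denominator = 1 − 0.6496 = 0.3504
φ_{22} = -0.2096 / 0.3504 = -0.598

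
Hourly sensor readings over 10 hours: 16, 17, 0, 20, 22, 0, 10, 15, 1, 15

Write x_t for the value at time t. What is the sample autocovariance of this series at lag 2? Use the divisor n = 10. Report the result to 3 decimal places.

Mean x̄ = (16 + 17 + 0 + 20 + 22 + 0 + 10 + 15 + 1 + 15)/10 = 11.6000
Σ_{t=1}^{8}(x_t−x̄)(x_{t+2}−x̄) = -251.3200
γ_2 = -251.3200 / 10 = -25.132

-25.132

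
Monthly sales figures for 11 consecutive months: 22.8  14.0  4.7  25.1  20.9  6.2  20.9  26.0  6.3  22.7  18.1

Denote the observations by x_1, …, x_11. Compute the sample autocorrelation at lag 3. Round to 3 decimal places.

Mean x̄ = (22.8 + 14.0 + 4.7 + 25.1 + 20.9 + 6.2 + 20.9 + 26.0 + 6.3 + 22.7 + 18.1)/11 = 17.0636
Numerator Σ_{t=1}^{8}(x_t−x̄)(x_{t+3}−x̄) = 381.5906
Denominator Σ(x_t−x̄)² = 635.7455
r_3 = 381.5906 / 635.7455 = 0.600

0.600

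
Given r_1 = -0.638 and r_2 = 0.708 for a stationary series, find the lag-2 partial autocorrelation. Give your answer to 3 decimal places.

φ_{22} = (r_2 − r_1²) / (1 − r_1²)
r_1² = (-0.638)² = 0.407044
Numerator = 0.708 − 0.4070 = 0.3010; denominator = 1 − 0.4070 = 0.5930
φ_{22} = 0.3010 / 0.5930 = 0.508

0.508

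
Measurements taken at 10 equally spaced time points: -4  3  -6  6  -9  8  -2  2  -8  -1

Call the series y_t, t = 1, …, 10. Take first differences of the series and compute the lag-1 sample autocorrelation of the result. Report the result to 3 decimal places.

-0.877

First differences Δy: 7, -9, 12, -15, 17, -10, 4, -10, 7
Mean of differences = 0.3333
Numerator Σ(Δy_t−Δȳ)(Δy_{t+1}−Δȳ) = -922.4444
Denominator Σ(Δy_t−Δȳ)² = 1052.0000
r_1(Δy) = -922.4444 / 1052.0000 = -0.877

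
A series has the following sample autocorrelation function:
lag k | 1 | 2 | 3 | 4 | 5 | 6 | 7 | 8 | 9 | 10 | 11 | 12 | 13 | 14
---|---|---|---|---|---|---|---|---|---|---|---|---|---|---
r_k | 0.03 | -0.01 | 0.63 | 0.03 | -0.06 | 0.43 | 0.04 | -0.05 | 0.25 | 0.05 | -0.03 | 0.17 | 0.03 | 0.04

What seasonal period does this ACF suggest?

The largest autocorrelation is r_3 = 0.63, with weaker echoes at lags 6 (0.43), 9 (0.25) and 12 (0.17); the remaining lags stay at or below 0.05.
The dominant spike at lag 3 indicates a seasonal period of 3.

3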